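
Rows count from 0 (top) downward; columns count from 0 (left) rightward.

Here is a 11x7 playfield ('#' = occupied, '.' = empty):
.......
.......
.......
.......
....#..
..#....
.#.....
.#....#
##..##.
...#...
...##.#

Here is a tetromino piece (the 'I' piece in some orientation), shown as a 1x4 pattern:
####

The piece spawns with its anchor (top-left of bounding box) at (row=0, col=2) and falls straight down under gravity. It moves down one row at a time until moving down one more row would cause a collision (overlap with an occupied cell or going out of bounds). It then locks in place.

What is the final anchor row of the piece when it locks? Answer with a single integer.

Answer: 3

Derivation:
Spawn at (row=0, col=2). Try each row:
  row 0: fits
  row 1: fits
  row 2: fits
  row 3: fits
  row 4: blocked -> lock at row 3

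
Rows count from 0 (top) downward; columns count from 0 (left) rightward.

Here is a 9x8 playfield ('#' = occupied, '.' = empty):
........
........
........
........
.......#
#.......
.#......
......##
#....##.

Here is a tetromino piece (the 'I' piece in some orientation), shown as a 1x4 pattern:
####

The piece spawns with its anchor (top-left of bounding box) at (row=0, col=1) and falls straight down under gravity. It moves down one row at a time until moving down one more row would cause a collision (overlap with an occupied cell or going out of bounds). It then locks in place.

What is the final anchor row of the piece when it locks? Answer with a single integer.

Answer: 5

Derivation:
Spawn at (row=0, col=1). Try each row:
  row 0: fits
  row 1: fits
  row 2: fits
  row 3: fits
  row 4: fits
  row 5: fits
  row 6: blocked -> lock at row 5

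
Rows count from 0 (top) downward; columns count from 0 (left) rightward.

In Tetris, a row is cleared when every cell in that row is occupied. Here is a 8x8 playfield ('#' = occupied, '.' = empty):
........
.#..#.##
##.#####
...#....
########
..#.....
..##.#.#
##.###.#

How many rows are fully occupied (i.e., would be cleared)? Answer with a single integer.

Answer: 1

Derivation:
Check each row:
  row 0: 8 empty cells -> not full
  row 1: 4 empty cells -> not full
  row 2: 1 empty cell -> not full
  row 3: 7 empty cells -> not full
  row 4: 0 empty cells -> FULL (clear)
  row 5: 7 empty cells -> not full
  row 6: 4 empty cells -> not full
  row 7: 2 empty cells -> not full
Total rows cleared: 1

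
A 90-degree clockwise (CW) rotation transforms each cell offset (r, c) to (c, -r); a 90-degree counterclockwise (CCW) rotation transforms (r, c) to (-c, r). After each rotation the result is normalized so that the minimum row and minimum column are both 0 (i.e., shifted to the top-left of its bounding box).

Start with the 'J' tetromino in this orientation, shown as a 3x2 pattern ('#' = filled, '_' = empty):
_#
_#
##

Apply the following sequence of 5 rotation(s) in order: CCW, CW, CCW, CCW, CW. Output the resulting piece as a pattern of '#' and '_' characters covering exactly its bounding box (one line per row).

Answer: ###
__#

Derivation:
Start:
_#
_#
##
After rotation 1 (CCW):
###
__#
After rotation 2 (CW):
_#
_#
##
After rotation 3 (CCW):
###
__#
After rotation 4 (CCW):
##
#_
#_
After rotation 5 (CW):
###
__#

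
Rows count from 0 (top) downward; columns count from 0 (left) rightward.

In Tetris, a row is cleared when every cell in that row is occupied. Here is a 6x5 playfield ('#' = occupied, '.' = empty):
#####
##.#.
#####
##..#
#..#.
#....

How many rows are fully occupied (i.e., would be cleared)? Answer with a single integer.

Check each row:
  row 0: 0 empty cells -> FULL (clear)
  row 1: 2 empty cells -> not full
  row 2: 0 empty cells -> FULL (clear)
  row 3: 2 empty cells -> not full
  row 4: 3 empty cells -> not full
  row 5: 4 empty cells -> not full
Total rows cleared: 2

Answer: 2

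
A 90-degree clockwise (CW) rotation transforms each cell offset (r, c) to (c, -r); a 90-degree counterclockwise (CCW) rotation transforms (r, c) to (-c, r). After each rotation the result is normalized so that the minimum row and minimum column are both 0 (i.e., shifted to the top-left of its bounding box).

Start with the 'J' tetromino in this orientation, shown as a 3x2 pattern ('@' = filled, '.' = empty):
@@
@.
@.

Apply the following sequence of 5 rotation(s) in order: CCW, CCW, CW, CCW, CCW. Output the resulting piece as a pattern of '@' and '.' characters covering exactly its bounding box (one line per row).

Start:
@@
@.
@.
After rotation 1 (CCW):
@..
@@@
After rotation 2 (CCW):
.@
.@
@@
After rotation 3 (CW):
@..
@@@
After rotation 4 (CCW):
.@
.@
@@
After rotation 5 (CCW):
@@@
..@

Answer: @@@
..@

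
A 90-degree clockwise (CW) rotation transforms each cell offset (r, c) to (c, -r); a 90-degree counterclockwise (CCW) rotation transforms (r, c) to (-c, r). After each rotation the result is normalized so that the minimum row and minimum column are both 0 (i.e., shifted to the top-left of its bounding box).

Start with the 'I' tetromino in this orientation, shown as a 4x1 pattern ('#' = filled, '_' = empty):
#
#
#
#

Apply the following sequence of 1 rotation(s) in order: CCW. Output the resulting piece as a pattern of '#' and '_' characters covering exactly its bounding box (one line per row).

Answer: ####

Derivation:
Start:
#
#
#
#
After rotation 1 (CCW):
####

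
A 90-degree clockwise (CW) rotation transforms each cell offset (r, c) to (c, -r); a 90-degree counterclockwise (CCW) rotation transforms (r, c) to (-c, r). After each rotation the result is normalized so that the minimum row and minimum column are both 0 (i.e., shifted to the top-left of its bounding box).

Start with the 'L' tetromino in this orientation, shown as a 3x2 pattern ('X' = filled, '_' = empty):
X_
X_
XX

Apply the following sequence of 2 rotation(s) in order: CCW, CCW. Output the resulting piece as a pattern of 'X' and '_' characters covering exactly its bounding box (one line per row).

Answer: XX
_X
_X

Derivation:
Start:
X_
X_
XX
After rotation 1 (CCW):
__X
XXX
After rotation 2 (CCW):
XX
_X
_X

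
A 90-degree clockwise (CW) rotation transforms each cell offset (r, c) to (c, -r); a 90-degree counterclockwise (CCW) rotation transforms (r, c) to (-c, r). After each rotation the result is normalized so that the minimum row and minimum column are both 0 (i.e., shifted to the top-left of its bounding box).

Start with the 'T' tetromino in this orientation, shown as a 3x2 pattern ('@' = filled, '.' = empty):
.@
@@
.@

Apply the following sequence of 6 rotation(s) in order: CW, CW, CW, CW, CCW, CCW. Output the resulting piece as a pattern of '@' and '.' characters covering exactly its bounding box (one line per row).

Start:
.@
@@
.@
After rotation 1 (CW):
.@.
@@@
After rotation 2 (CW):
@.
@@
@.
After rotation 3 (CW):
@@@
.@.
After rotation 4 (CW):
.@
@@
.@
After rotation 5 (CCW):
@@@
.@.
After rotation 6 (CCW):
@.
@@
@.

Answer: @.
@@
@.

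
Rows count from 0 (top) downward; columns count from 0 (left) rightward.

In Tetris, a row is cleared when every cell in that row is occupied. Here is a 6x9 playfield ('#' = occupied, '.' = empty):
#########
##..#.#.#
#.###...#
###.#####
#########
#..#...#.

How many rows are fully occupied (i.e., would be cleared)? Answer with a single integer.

Answer: 2

Derivation:
Check each row:
  row 0: 0 empty cells -> FULL (clear)
  row 1: 4 empty cells -> not full
  row 2: 4 empty cells -> not full
  row 3: 1 empty cell -> not full
  row 4: 0 empty cells -> FULL (clear)
  row 5: 6 empty cells -> not full
Total rows cleared: 2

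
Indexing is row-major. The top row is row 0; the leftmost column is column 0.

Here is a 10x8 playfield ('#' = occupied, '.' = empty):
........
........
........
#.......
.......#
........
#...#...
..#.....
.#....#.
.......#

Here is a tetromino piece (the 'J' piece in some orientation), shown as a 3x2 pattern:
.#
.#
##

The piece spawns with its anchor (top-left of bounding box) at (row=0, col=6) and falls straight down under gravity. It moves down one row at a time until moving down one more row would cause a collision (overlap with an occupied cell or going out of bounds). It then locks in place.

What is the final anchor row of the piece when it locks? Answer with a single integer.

Answer: 1

Derivation:
Spawn at (row=0, col=6). Try each row:
  row 0: fits
  row 1: fits
  row 2: blocked -> lock at row 1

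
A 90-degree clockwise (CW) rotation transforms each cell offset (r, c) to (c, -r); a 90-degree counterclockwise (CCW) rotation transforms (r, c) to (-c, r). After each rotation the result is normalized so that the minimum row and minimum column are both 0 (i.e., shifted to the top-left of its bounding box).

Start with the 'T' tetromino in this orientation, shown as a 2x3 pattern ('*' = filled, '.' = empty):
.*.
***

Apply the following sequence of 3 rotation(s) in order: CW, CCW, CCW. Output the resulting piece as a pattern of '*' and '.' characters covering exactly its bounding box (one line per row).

Start:
.*.
***
After rotation 1 (CW):
*.
**
*.
After rotation 2 (CCW):
.*.
***
After rotation 3 (CCW):
.*
**
.*

Answer: .*
**
.*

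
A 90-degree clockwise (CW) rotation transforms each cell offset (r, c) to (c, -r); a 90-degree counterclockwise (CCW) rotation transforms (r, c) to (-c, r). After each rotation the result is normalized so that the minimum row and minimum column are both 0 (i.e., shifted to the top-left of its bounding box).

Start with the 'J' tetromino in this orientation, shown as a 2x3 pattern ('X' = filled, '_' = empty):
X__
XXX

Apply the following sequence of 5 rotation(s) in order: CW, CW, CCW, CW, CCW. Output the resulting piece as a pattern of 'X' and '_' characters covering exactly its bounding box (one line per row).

Answer: XX
X_
X_

Derivation:
Start:
X__
XXX
After rotation 1 (CW):
XX
X_
X_
After rotation 2 (CW):
XXX
__X
After rotation 3 (CCW):
XX
X_
X_
After rotation 4 (CW):
XXX
__X
After rotation 5 (CCW):
XX
X_
X_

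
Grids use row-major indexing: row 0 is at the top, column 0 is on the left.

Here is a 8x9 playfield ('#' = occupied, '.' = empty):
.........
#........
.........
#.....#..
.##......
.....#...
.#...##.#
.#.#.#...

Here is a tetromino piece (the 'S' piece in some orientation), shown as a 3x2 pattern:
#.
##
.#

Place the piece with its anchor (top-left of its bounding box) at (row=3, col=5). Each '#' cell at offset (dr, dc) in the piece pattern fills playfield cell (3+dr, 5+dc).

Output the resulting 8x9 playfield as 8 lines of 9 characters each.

Fill (3+0,5+0) = (3,5)
Fill (3+1,5+0) = (4,5)
Fill (3+1,5+1) = (4,6)
Fill (3+2,5+1) = (5,6)

Answer: .........
#........
.........
#....##..
.##..##..
.....##..
.#...##.#
.#.#.#...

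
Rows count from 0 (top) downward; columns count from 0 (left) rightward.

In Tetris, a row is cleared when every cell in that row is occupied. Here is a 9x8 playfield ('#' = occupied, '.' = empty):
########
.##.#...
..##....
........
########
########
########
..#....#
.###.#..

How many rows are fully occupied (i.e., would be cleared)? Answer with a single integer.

Answer: 4

Derivation:
Check each row:
  row 0: 0 empty cells -> FULL (clear)
  row 1: 5 empty cells -> not full
  row 2: 6 empty cells -> not full
  row 3: 8 empty cells -> not full
  row 4: 0 empty cells -> FULL (clear)
  row 5: 0 empty cells -> FULL (clear)
  row 6: 0 empty cells -> FULL (clear)
  row 7: 6 empty cells -> not full
  row 8: 4 empty cells -> not full
Total rows cleared: 4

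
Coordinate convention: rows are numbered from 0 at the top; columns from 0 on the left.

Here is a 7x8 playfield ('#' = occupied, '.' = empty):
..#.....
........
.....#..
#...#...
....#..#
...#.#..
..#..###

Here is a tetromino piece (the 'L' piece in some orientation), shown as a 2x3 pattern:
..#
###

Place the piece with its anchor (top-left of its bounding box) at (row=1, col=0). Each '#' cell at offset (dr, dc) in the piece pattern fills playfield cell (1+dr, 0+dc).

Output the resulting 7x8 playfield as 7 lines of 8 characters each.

Answer: ..#.....
..#.....
###..#..
#...#...
....#..#
...#.#..
..#..###

Derivation:
Fill (1+0,0+2) = (1,2)
Fill (1+1,0+0) = (2,0)
Fill (1+1,0+1) = (2,1)
Fill (1+1,0+2) = (2,2)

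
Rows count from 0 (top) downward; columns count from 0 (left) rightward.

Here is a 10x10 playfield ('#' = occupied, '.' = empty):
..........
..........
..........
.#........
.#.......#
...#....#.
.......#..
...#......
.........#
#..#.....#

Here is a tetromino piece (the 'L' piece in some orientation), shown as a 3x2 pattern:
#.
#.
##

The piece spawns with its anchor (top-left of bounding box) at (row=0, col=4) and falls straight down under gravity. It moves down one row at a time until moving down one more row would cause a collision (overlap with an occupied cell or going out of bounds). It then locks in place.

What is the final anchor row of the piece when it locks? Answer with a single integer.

Spawn at (row=0, col=4). Try each row:
  row 0: fits
  row 1: fits
  row 2: fits
  row 3: fits
  row 4: fits
  row 5: fits
  row 6: fits
  row 7: fits
  row 8: blocked -> lock at row 7

Answer: 7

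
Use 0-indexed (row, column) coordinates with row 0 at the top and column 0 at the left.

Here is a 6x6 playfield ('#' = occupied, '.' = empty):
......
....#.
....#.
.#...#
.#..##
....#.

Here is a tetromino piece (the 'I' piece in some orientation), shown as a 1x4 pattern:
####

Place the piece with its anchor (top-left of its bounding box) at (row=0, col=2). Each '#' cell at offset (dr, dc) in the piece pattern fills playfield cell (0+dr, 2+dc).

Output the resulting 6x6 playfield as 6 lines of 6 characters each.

Answer: ..####
....#.
....#.
.#...#
.#..##
....#.

Derivation:
Fill (0+0,2+0) = (0,2)
Fill (0+0,2+1) = (0,3)
Fill (0+0,2+2) = (0,4)
Fill (0+0,2+3) = (0,5)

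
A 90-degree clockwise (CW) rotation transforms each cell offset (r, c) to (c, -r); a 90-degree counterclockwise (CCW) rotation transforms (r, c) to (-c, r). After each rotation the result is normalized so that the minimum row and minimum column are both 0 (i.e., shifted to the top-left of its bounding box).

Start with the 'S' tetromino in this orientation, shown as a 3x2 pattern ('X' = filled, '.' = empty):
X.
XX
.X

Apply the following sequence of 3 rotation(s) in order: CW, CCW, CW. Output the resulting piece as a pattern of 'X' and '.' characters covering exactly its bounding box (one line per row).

Answer: .XX
XX.

Derivation:
Start:
X.
XX
.X
After rotation 1 (CW):
.XX
XX.
After rotation 2 (CCW):
X.
XX
.X
After rotation 3 (CW):
.XX
XX.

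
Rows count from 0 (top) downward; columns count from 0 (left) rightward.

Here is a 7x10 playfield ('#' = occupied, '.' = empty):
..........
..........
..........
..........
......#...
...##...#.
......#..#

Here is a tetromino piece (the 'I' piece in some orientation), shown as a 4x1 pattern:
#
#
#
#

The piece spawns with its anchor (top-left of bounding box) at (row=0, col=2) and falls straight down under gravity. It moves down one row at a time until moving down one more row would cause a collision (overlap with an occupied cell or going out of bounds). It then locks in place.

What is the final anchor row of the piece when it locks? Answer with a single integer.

Spawn at (row=0, col=2). Try each row:
  row 0: fits
  row 1: fits
  row 2: fits
  row 3: fits
  row 4: blocked -> lock at row 3

Answer: 3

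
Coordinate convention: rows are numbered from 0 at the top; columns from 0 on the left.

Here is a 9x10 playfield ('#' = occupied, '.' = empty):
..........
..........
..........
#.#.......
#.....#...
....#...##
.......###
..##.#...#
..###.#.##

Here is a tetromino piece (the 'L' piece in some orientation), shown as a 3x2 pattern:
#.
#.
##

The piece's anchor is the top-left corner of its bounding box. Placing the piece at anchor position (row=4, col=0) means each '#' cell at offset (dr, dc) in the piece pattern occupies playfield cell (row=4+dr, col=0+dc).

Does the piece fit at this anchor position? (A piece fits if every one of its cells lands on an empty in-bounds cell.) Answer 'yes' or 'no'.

Answer: no

Derivation:
Check each piece cell at anchor (4, 0):
  offset (0,0) -> (4,0): occupied ('#') -> FAIL
  offset (1,0) -> (5,0): empty -> OK
  offset (2,0) -> (6,0): empty -> OK
  offset (2,1) -> (6,1): empty -> OK
All cells valid: no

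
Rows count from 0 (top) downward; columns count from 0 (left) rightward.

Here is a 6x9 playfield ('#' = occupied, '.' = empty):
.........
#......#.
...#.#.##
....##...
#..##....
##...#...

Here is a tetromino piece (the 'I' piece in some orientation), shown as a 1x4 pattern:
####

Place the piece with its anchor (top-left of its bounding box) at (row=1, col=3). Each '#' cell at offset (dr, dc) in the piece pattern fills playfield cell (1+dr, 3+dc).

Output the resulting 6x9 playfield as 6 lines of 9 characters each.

Answer: .........
#..#####.
...#.#.##
....##...
#..##....
##...#...

Derivation:
Fill (1+0,3+0) = (1,3)
Fill (1+0,3+1) = (1,4)
Fill (1+0,3+2) = (1,5)
Fill (1+0,3+3) = (1,6)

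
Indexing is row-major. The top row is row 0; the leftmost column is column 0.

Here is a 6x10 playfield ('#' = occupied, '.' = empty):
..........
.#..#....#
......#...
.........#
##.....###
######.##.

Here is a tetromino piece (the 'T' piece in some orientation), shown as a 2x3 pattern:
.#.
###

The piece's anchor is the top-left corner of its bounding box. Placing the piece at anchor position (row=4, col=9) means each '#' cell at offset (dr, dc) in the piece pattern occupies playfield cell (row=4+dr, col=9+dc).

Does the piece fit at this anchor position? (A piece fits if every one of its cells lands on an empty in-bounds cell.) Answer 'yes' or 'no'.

Answer: no

Derivation:
Check each piece cell at anchor (4, 9):
  offset (0,1) -> (4,10): out of bounds -> FAIL
  offset (1,0) -> (5,9): empty -> OK
  offset (1,1) -> (5,10): out of bounds -> FAIL
  offset (1,2) -> (5,11): out of bounds -> FAIL
All cells valid: no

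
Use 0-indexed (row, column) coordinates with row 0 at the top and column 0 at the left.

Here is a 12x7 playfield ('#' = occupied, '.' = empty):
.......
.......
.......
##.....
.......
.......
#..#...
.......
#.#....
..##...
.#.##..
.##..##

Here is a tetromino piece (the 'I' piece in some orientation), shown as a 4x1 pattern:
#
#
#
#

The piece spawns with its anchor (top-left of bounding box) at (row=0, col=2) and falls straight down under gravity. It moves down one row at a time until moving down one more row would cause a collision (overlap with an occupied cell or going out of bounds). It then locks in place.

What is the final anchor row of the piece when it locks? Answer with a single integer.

Spawn at (row=0, col=2). Try each row:
  row 0: fits
  row 1: fits
  row 2: fits
  row 3: fits
  row 4: fits
  row 5: blocked -> lock at row 4

Answer: 4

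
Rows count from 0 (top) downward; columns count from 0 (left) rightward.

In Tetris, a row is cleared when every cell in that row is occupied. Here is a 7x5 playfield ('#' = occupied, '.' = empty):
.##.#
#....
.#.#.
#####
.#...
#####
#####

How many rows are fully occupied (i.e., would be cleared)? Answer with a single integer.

Answer: 3

Derivation:
Check each row:
  row 0: 2 empty cells -> not full
  row 1: 4 empty cells -> not full
  row 2: 3 empty cells -> not full
  row 3: 0 empty cells -> FULL (clear)
  row 4: 4 empty cells -> not full
  row 5: 0 empty cells -> FULL (clear)
  row 6: 0 empty cells -> FULL (clear)
Total rows cleared: 3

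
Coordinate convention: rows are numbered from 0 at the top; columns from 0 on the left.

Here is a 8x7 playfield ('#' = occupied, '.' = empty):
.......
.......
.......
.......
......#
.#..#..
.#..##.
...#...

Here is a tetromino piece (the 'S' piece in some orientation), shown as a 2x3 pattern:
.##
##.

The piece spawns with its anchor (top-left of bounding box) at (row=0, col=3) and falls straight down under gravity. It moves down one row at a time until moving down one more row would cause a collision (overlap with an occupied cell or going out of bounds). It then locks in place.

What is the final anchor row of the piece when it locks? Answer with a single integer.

Answer: 3

Derivation:
Spawn at (row=0, col=3). Try each row:
  row 0: fits
  row 1: fits
  row 2: fits
  row 3: fits
  row 4: blocked -> lock at row 3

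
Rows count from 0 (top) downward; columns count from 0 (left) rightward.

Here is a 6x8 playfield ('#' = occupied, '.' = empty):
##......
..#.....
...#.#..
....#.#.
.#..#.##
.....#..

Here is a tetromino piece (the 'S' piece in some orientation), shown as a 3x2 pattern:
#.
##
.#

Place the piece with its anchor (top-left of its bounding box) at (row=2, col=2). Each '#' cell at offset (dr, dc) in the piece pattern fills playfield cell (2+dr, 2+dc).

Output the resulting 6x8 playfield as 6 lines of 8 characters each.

Answer: ##......
..#.....
..##.#..
..###.#.
.#.##.##
.....#..

Derivation:
Fill (2+0,2+0) = (2,2)
Fill (2+1,2+0) = (3,2)
Fill (2+1,2+1) = (3,3)
Fill (2+2,2+1) = (4,3)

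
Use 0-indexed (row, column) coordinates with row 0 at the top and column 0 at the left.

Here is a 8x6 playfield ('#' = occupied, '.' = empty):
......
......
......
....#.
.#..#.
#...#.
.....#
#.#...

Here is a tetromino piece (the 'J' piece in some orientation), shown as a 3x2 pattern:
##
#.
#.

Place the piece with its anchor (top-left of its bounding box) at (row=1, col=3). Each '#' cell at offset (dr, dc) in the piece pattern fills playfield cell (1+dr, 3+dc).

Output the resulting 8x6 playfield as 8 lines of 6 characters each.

Answer: ......
...##.
...#..
...##.
.#..#.
#...#.
.....#
#.#...

Derivation:
Fill (1+0,3+0) = (1,3)
Fill (1+0,3+1) = (1,4)
Fill (1+1,3+0) = (2,3)
Fill (1+2,3+0) = (3,3)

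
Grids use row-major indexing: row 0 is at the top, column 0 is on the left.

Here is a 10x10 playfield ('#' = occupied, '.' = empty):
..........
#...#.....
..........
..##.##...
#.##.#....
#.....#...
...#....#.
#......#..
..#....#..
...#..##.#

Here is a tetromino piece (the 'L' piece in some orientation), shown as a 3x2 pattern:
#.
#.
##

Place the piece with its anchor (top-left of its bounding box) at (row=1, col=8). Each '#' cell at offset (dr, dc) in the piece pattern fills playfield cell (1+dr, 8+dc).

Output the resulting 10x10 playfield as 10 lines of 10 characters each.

Answer: ..........
#...#...#.
........#.
..##.##.##
#.##.#....
#.....#...
...#....#.
#......#..
..#....#..
...#..##.#

Derivation:
Fill (1+0,8+0) = (1,8)
Fill (1+1,8+0) = (2,8)
Fill (1+2,8+0) = (3,8)
Fill (1+2,8+1) = (3,9)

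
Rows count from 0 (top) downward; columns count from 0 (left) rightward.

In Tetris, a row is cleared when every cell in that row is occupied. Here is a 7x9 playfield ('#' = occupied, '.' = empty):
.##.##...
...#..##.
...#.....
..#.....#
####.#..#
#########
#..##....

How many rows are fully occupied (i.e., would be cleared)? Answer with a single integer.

Answer: 1

Derivation:
Check each row:
  row 0: 5 empty cells -> not full
  row 1: 6 empty cells -> not full
  row 2: 8 empty cells -> not full
  row 3: 7 empty cells -> not full
  row 4: 3 empty cells -> not full
  row 5: 0 empty cells -> FULL (clear)
  row 6: 6 empty cells -> not full
Total rows cleared: 1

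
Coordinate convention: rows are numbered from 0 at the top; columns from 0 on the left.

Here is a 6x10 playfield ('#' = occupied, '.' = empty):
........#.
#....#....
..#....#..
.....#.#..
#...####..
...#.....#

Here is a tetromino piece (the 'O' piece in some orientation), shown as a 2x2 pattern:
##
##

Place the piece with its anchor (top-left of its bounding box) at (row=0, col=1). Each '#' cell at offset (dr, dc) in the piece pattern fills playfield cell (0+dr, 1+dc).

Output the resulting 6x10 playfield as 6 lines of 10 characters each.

Fill (0+0,1+0) = (0,1)
Fill (0+0,1+1) = (0,2)
Fill (0+1,1+0) = (1,1)
Fill (0+1,1+1) = (1,2)

Answer: .##.....#.
###..#....
..#....#..
.....#.#..
#...####..
...#.....#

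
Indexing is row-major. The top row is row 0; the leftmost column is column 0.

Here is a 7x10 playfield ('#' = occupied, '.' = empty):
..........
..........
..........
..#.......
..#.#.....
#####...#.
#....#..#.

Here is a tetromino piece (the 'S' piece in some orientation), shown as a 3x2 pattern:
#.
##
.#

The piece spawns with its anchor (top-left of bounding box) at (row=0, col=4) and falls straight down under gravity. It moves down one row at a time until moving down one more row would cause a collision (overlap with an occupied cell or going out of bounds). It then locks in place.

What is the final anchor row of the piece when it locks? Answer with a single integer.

Spawn at (row=0, col=4). Try each row:
  row 0: fits
  row 1: fits
  row 2: fits
  row 3: blocked -> lock at row 2

Answer: 2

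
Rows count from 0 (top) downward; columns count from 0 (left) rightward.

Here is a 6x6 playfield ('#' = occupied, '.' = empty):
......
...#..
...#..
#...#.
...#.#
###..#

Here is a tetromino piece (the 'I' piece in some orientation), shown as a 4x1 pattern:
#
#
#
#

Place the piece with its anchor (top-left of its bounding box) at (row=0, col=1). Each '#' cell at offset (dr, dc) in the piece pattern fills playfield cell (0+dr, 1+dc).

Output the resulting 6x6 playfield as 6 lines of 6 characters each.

Fill (0+0,1+0) = (0,1)
Fill (0+1,1+0) = (1,1)
Fill (0+2,1+0) = (2,1)
Fill (0+3,1+0) = (3,1)

Answer: .#....
.#.#..
.#.#..
##..#.
...#.#
###..#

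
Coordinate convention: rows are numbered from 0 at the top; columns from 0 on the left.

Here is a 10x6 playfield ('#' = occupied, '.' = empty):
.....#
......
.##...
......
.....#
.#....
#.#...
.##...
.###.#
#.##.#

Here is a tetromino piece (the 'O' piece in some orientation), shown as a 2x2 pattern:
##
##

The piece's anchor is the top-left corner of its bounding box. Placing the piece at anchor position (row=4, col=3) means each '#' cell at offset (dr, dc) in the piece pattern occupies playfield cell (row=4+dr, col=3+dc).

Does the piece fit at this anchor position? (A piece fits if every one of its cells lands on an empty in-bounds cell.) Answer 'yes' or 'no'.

Answer: yes

Derivation:
Check each piece cell at anchor (4, 3):
  offset (0,0) -> (4,3): empty -> OK
  offset (0,1) -> (4,4): empty -> OK
  offset (1,0) -> (5,3): empty -> OK
  offset (1,1) -> (5,4): empty -> OK
All cells valid: yes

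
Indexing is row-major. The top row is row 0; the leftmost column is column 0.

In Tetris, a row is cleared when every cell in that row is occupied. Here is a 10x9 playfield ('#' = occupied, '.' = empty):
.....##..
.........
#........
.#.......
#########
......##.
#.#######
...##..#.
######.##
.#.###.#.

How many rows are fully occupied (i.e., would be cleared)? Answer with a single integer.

Answer: 1

Derivation:
Check each row:
  row 0: 7 empty cells -> not full
  row 1: 9 empty cells -> not full
  row 2: 8 empty cells -> not full
  row 3: 8 empty cells -> not full
  row 4: 0 empty cells -> FULL (clear)
  row 5: 7 empty cells -> not full
  row 6: 1 empty cell -> not full
  row 7: 6 empty cells -> not full
  row 8: 1 empty cell -> not full
  row 9: 4 empty cells -> not full
Total rows cleared: 1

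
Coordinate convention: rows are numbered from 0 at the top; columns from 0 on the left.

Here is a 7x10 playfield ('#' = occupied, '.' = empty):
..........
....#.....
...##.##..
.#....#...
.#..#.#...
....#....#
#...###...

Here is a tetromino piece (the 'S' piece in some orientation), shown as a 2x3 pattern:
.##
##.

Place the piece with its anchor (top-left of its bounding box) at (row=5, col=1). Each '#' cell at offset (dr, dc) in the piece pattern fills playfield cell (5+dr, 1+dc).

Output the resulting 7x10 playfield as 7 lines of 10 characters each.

Answer: ..........
....#.....
...##.##..
.#....#...
.#..#.#...
..###....#
###.###...

Derivation:
Fill (5+0,1+1) = (5,2)
Fill (5+0,1+2) = (5,3)
Fill (5+1,1+0) = (6,1)
Fill (5+1,1+1) = (6,2)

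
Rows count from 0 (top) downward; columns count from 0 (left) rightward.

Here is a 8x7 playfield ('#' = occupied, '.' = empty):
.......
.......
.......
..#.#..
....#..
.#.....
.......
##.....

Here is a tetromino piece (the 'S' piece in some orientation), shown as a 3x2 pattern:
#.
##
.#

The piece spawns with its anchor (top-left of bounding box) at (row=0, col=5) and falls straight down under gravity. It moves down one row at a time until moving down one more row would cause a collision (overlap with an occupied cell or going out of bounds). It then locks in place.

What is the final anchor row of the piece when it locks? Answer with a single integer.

Spawn at (row=0, col=5). Try each row:
  row 0: fits
  row 1: fits
  row 2: fits
  row 3: fits
  row 4: fits
  row 5: fits
  row 6: blocked -> lock at row 5

Answer: 5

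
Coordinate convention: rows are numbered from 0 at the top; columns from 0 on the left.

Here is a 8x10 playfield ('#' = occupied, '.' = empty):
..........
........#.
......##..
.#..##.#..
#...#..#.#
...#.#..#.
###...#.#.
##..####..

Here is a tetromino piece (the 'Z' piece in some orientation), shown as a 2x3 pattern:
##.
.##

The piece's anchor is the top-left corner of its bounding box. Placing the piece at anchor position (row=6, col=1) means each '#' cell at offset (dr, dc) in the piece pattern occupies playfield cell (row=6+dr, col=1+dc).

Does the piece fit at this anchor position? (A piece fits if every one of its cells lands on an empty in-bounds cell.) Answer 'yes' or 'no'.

Check each piece cell at anchor (6, 1):
  offset (0,0) -> (6,1): occupied ('#') -> FAIL
  offset (0,1) -> (6,2): occupied ('#') -> FAIL
  offset (1,1) -> (7,2): empty -> OK
  offset (1,2) -> (7,3): empty -> OK
All cells valid: no

Answer: no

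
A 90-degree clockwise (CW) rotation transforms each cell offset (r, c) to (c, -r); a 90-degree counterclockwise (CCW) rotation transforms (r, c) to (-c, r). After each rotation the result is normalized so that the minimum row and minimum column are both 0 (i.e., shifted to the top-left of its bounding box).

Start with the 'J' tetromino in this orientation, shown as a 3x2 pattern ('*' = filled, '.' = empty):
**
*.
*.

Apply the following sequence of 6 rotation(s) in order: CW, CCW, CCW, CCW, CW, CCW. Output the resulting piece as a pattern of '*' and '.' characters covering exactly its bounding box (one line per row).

Start:
**
*.
*.
After rotation 1 (CW):
***
..*
After rotation 2 (CCW):
**
*.
*.
After rotation 3 (CCW):
*..
***
After rotation 4 (CCW):
.*
.*
**
After rotation 5 (CW):
*..
***
After rotation 6 (CCW):
.*
.*
**

Answer: .*
.*
**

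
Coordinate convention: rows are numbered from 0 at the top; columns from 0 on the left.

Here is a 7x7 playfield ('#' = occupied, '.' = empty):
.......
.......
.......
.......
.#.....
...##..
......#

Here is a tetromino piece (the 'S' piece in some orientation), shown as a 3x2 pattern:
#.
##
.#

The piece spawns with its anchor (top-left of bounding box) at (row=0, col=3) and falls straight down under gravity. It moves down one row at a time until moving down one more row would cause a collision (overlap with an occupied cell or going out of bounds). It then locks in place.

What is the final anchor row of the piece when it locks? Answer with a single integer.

Spawn at (row=0, col=3). Try each row:
  row 0: fits
  row 1: fits
  row 2: fits
  row 3: blocked -> lock at row 2

Answer: 2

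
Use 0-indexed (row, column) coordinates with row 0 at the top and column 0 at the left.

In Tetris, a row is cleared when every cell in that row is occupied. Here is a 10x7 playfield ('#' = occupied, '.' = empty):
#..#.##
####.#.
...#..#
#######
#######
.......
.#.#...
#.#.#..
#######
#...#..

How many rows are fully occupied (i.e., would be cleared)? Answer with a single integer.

Answer: 3

Derivation:
Check each row:
  row 0: 3 empty cells -> not full
  row 1: 2 empty cells -> not full
  row 2: 5 empty cells -> not full
  row 3: 0 empty cells -> FULL (clear)
  row 4: 0 empty cells -> FULL (clear)
  row 5: 7 empty cells -> not full
  row 6: 5 empty cells -> not full
  row 7: 4 empty cells -> not full
  row 8: 0 empty cells -> FULL (clear)
  row 9: 5 empty cells -> not full
Total rows cleared: 3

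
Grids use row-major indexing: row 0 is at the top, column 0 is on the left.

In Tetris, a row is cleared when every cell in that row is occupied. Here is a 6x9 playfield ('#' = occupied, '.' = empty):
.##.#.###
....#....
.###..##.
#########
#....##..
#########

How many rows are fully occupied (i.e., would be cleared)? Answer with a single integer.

Answer: 2

Derivation:
Check each row:
  row 0: 3 empty cells -> not full
  row 1: 8 empty cells -> not full
  row 2: 4 empty cells -> not full
  row 3: 0 empty cells -> FULL (clear)
  row 4: 6 empty cells -> not full
  row 5: 0 empty cells -> FULL (clear)
Total rows cleared: 2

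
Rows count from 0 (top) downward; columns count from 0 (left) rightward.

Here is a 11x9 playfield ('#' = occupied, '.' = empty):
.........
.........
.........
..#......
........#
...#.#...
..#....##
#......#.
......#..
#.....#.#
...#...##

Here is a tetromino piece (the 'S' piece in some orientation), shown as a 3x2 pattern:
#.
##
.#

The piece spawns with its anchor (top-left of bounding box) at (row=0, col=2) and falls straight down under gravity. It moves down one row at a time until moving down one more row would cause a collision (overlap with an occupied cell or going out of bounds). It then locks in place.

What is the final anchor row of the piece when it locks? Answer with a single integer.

Answer: 1

Derivation:
Spawn at (row=0, col=2). Try each row:
  row 0: fits
  row 1: fits
  row 2: blocked -> lock at row 1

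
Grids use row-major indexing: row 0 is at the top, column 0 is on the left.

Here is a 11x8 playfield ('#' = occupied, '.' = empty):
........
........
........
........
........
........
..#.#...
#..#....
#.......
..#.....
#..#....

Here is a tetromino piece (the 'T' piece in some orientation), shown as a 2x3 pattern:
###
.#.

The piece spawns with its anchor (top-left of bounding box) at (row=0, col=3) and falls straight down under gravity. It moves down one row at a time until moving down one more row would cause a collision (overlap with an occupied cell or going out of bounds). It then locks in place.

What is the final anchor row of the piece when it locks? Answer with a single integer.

Spawn at (row=0, col=3). Try each row:
  row 0: fits
  row 1: fits
  row 2: fits
  row 3: fits
  row 4: fits
  row 5: blocked -> lock at row 4

Answer: 4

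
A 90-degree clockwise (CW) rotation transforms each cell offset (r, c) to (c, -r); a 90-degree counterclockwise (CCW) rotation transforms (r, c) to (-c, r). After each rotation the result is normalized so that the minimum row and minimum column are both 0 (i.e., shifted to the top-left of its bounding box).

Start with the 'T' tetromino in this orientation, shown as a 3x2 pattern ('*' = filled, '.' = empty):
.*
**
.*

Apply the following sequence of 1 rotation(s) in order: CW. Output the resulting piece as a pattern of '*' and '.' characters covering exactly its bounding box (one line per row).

Start:
.*
**
.*
After rotation 1 (CW):
.*.
***

Answer: .*.
***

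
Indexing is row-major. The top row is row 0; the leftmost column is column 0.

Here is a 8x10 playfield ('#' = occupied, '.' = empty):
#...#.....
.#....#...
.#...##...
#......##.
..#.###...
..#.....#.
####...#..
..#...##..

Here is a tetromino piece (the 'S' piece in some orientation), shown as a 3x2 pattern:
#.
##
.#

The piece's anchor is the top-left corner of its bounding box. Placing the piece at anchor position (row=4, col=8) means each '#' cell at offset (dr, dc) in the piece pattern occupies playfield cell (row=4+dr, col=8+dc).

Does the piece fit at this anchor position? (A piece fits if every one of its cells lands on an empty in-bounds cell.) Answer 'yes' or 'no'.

Check each piece cell at anchor (4, 8):
  offset (0,0) -> (4,8): empty -> OK
  offset (1,0) -> (5,8): occupied ('#') -> FAIL
  offset (1,1) -> (5,9): empty -> OK
  offset (2,1) -> (6,9): empty -> OK
All cells valid: no

Answer: no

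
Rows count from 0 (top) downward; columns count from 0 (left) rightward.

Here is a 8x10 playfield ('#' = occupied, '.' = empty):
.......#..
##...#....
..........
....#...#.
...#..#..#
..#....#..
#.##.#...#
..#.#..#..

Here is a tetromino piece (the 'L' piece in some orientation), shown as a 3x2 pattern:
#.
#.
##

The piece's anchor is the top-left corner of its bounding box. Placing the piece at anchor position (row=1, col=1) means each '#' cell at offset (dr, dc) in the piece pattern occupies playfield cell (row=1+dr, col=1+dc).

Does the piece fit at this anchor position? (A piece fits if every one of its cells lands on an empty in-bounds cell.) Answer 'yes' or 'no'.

Answer: no

Derivation:
Check each piece cell at anchor (1, 1):
  offset (0,0) -> (1,1): occupied ('#') -> FAIL
  offset (1,0) -> (2,1): empty -> OK
  offset (2,0) -> (3,1): empty -> OK
  offset (2,1) -> (3,2): empty -> OK
All cells valid: no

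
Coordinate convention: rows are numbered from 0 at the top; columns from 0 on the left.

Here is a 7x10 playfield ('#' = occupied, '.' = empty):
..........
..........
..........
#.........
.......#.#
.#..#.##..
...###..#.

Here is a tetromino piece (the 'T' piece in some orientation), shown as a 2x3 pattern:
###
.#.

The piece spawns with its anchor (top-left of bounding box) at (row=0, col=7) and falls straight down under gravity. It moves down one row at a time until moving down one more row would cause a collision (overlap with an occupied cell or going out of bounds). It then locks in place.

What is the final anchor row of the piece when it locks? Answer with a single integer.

Spawn at (row=0, col=7). Try each row:
  row 0: fits
  row 1: fits
  row 2: fits
  row 3: fits
  row 4: blocked -> lock at row 3

Answer: 3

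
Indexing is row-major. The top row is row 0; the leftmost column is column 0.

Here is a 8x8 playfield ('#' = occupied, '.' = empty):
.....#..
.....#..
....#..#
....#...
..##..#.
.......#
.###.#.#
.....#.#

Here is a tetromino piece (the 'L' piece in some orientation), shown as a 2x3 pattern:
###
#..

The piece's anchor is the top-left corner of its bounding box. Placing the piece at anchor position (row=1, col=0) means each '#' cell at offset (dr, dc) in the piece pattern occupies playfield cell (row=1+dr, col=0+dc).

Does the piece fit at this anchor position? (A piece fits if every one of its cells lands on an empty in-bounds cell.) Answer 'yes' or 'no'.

Check each piece cell at anchor (1, 0):
  offset (0,0) -> (1,0): empty -> OK
  offset (0,1) -> (1,1): empty -> OK
  offset (0,2) -> (1,2): empty -> OK
  offset (1,0) -> (2,0): empty -> OK
All cells valid: yes

Answer: yes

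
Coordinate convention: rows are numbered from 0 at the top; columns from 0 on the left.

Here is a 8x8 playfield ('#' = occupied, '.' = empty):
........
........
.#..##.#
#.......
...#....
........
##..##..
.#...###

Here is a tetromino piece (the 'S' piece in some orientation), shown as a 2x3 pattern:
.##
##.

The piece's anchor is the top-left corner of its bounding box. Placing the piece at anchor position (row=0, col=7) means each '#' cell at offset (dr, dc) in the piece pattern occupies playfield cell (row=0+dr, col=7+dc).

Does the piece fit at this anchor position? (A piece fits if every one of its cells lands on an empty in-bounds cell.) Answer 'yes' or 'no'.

Answer: no

Derivation:
Check each piece cell at anchor (0, 7):
  offset (0,1) -> (0,8): out of bounds -> FAIL
  offset (0,2) -> (0,9): out of bounds -> FAIL
  offset (1,0) -> (1,7): empty -> OK
  offset (1,1) -> (1,8): out of bounds -> FAIL
All cells valid: no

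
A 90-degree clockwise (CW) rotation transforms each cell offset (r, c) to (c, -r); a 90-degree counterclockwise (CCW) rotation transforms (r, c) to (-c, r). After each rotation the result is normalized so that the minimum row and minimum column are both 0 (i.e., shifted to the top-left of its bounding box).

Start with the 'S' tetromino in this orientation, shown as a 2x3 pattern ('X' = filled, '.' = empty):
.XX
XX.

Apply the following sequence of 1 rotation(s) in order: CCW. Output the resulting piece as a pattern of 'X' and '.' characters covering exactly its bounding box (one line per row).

Answer: X.
XX
.X

Derivation:
Start:
.XX
XX.
After rotation 1 (CCW):
X.
XX
.X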